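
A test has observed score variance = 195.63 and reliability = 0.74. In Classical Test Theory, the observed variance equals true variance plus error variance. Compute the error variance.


var_true = rxx * var_obs = 0.74 * 195.63 = 144.7662
var_error = var_obs - var_true
var_error = 195.63 - 144.7662
var_error = 50.8638

50.8638


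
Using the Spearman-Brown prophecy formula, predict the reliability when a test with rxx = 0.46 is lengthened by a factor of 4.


r_new = (n * rxx) / (1 + (n-1) * rxx)
r_new = (4 * 0.46) / (1 + 3 * 0.46)
r_new = 1.84 / 2.38
r_new = 0.7731

0.7731


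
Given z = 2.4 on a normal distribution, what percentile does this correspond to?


CDF(z) = 0.5 * (1 + erf(z/sqrt(2)))
erf(1.6971) = 0.9836
CDF = 0.9918
Percentile rank = 0.9918 * 100 = 99.18

99.18


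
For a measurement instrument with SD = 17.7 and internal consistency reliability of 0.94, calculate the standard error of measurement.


SEM = SD * sqrt(1 - rxx)
SEM = 17.7 * sqrt(1 - 0.94)
SEM = 17.7 * sqrt(0.06) = 17.7 * 0.244949
SEM = 4.3356

4.3356


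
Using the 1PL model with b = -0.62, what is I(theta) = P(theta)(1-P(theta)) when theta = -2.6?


P = 1/(1+exp(-(-2.6--0.62))) = 0.1213
I = P*(1-P) = 0.1213 * 0.8787
I = 0.1066

0.1066


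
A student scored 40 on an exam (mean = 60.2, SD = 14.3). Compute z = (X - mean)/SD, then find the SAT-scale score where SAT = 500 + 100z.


z = (X - mean) / SD = (40 - 60.2) / 14.3
z = -20.2 / 14.3
z = -1.4126
SAT-scale = SAT = 500 + 100z
Carry z at full precision (z = -20.2 / 14.3) into the conversion:
SAT-scale = 500 + 100 * (-20.2 / 14.3) = 500 + -2020 / 14.3
SAT-scale = 500 + -141.2587
SAT-scale = 358.7413

358.7413


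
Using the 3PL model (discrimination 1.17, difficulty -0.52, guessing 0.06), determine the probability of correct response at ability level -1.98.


logit = 1.17*(-1.98 - -0.52) = -1.7082
P* = 1/(1 + exp(--1.7082)) = 0.1534
P = 0.06 + (1 - 0.06) * 0.1534
P = 0.2042

0.2042


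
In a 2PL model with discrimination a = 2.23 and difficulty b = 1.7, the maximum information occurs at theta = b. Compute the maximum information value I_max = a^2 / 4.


For 2PL, max info at theta = b = 1.7
I_max = a^2 / 4 = 2.23^2 / 4
= 4.9729 / 4
I_max = 1.2432

1.2432


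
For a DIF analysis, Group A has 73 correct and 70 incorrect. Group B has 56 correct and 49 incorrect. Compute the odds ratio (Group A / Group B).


Odds_A = 73/70 = 1.0429
Odds_B = 56/49 = 1.1429
OR = Odds_A / Odds_B = 1.0429 / 1.1429
Exactly, OR = (73 * 49) / (70 * 56) = 3577 / 3920
OR = 0.9125

0.9125


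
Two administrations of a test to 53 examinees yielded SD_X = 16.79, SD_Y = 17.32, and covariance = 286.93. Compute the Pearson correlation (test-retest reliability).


r = cov(X,Y) / (SD_X * SD_Y)
r = 286.93 / (16.79 * 17.32)
r = 286.93 / 290.8028
r = 0.9867

0.9867


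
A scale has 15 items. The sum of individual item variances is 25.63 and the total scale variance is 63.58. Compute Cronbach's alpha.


alpha = (k/(k-1)) * (1 - sum(si^2)/s_total^2)
= (15/14) * (1 - 25.63/63.58)
alpha = 0.6395

0.6395


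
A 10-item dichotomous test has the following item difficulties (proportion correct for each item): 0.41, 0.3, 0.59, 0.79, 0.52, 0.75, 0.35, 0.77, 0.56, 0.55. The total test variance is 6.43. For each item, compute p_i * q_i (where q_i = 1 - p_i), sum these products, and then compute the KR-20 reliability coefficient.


For each item, compute p_i * q_i:
  Item 1: 0.41 * 0.59 = 0.2419
  Item 2: 0.3 * 0.7 = 0.21
  Item 3: 0.59 * 0.41 = 0.2419
  Item 4: 0.79 * 0.21 = 0.1659
  Item 5: 0.52 * 0.48 = 0.2496
  Item 6: 0.75 * 0.25 = 0.1875
  Item 7: 0.35 * 0.65 = 0.2275
  Item 8: 0.77 * 0.23 = 0.1771
  Item 9: 0.56 * 0.44 = 0.2464
  Item 10: 0.55 * 0.45 = 0.2475
Sum(p_i * q_i) = 0.2419 + 0.21 + 0.2419 + 0.1659 + 0.2496 + 0.1875 + 0.2275 + 0.1771 + 0.2464 + 0.2475 = 2.1953
KR-20 = (k/(k-1)) * (1 - Sum(p_i*q_i) / Var_total)
= (10/9) * (1 - 2.1953/6.43)
= 1.1111 * 0.6586
KR-20 = 0.7318

0.7318


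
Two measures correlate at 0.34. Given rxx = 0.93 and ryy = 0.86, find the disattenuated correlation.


r_corrected = rxy / sqrt(rxx * ryy)
= 0.34 / sqrt(0.93 * 0.86)
= 0.34 / sqrt(0.7998)
= 0.34 / 0.894315
r_corrected = 0.3802

0.3802


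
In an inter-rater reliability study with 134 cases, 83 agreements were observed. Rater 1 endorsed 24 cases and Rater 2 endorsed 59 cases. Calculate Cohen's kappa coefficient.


P_o = 83/134 = 0.619403
P_e = (24*59 + 110*75) / 17956 = 0.538316
kappa = (P_o - P_e) / (1 - P_e)
kappa = (0.619403 - 0.538316) / (1 - 0.538316)
kappa = 0.1756

0.1756


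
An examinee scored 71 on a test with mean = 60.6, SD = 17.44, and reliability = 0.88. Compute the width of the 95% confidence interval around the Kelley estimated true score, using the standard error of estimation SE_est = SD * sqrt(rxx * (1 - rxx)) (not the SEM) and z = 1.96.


True score estimate = 0.88*71 + 0.12*60.6 = 69.752
SE_est = SD * sqrt(rxx * (1 - rxx)) = 17.44 * sqrt(0.88 * 0.12) = 17.44 * sqrt(0.1056) = 5.667329
CI = T_est +/- z * SE_est, so width = 2 * z * SE_est = 2 * 1.96 * 5.667329
Width = 22.2159

22.2159


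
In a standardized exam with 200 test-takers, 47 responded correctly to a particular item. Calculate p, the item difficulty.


Item difficulty p = number correct / total examinees
p = 47 / 200
p = 0.235

0.235


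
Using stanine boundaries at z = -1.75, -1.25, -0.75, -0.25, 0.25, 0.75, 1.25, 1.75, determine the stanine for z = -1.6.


Stanine boundaries: [-1.75, -1.25, -0.75, -0.25, 0.25, 0.75, 1.25, 1.75]
z = -1.6
Check each boundary:
  z >= -1.75 -> could be stanine 2
  z < -1.25
  z < -0.75
  z < -0.25
  z < 0.25
  z < 0.75
  z < 1.25
  z < 1.75
Highest qualifying boundary gives stanine = 2

2


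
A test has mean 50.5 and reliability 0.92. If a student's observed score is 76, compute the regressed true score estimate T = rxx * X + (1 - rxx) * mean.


T_est = rxx * X + (1 - rxx) * mean
T_est = 0.92 * 76 + 0.08 * 50.5
T_est = 69.92 + 4.04
T_est = 73.96

73.96


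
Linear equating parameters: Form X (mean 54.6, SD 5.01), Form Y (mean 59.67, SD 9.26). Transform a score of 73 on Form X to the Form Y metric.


slope = SD_Y / SD_X = 9.26 / 5.01 ~ 1.8483
intercept = mean_Y - slope * mean_X = 59.67 - (9.26 / 5.01) * 54.6 ~ -41.2474
Y = slope * X + intercept. To avoid rounding drift from the rounded slope/intercept, evaluate the equivalent form Y = mean_Y + SD_Y * (X - mean_X) / SD_X at full precision:
Y = 59.67 + 9.26 * (73 - 54.6) / 5.01
Y = 59.67 + 9.26 * 18.4 / 5.01
Y = 59.67 + 170.384 / 5.01
Y = 59.67 + 34.0088
Y = 93.6788

93.6788


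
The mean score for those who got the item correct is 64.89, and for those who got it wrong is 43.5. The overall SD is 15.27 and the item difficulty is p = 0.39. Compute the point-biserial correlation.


q = 1 - p = 0.61
rpb = ((M1 - M0) / SD) * sqrt(p * q)
rpb = ((64.89 - 43.5) / 15.27) * sqrt(0.39 * 0.61)
rpb = 0.6832

0.6832


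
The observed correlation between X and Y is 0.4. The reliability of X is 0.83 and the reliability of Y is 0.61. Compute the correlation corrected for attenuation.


r_corrected = rxy / sqrt(rxx * ryy)
= 0.4 / sqrt(0.83 * 0.61)
= 0.4 / sqrt(0.5063)
= 0.4 / 0.711548
r_corrected = 0.5622

0.5622


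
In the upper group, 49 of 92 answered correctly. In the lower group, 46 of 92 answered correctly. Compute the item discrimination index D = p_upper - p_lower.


p_upper = 49/92 = 0.5326
p_lower = 46/92 = 0.5
D = 0.5326 - 0.5 = 0.0326

0.0326


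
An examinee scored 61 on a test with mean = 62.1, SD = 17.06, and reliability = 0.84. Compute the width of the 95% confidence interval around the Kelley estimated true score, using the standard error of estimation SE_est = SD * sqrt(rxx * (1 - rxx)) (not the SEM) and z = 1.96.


True score estimate = 0.84*61 + 0.16*62.1 = 61.176
SE_est = SD * sqrt(rxx * (1 - rxx)) = 17.06 * sqrt(0.84 * 0.16) = 17.06 * sqrt(0.1344) = 6.254299
CI = T_est +/- z * SE_est, so width = 2 * z * SE_est = 2 * 1.96 * 6.254299
Width = 24.5169

24.5169


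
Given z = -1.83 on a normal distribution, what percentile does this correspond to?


CDF(z) = 0.5 * (1 + erf(z/sqrt(2)))
erf(-1.294) = -0.9328
CDF = 0.0336
Percentile rank = 0.0336 * 100 = 3.36

3.36


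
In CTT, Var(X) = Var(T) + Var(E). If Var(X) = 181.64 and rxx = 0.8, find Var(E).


var_true = rxx * var_obs = 0.8 * 181.64 = 145.312
var_error = var_obs - var_true
var_error = 181.64 - 145.312
var_error = 36.328

36.328


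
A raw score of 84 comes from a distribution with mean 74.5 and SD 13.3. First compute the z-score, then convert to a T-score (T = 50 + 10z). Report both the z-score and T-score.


z = (X - mean) / SD = (84 - 74.5) / 13.3
z = 9.5 / 13.3
z = 0.7143
T-score = T = 50 + 10z
Carry z at full precision (z = 9.5 / 13.3) into the conversion:
T-score = 50 + 10 * (9.5 / 13.3) = 50 + 95 / 13.3
T-score = 50 + 7.1429
T-score = 57.1429

57.1429


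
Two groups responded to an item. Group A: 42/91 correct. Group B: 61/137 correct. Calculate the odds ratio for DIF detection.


Odds_A = 42/49 = 0.8571
Odds_B = 61/76 = 0.8026
OR = Odds_A / Odds_B = 0.8571 / 0.8026
Exactly, OR = (42 * 76) / (49 * 61) = 3192 / 2989
OR = 1.0679

1.0679


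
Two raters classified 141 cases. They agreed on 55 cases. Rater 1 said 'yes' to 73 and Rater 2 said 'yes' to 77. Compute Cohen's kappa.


P_o = 55/141 = 0.390071
P_e = (73*77 + 68*64) / 19881 = 0.501635
kappa = (P_o - P_e) / (1 - P_e)
kappa = (0.390071 - 0.501635) / (1 - 0.501635)
kappa = -0.2239

-0.2239


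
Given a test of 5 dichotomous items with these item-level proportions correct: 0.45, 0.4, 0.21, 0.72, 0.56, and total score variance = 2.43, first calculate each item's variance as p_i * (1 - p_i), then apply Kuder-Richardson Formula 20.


For each item, compute p_i * q_i:
  Item 1: 0.45 * 0.55 = 0.2475
  Item 2: 0.4 * 0.6 = 0.24
  Item 3: 0.21 * 0.79 = 0.1659
  Item 4: 0.72 * 0.28 = 0.2016
  Item 5: 0.56 * 0.44 = 0.2464
Sum(p_i * q_i) = 0.2475 + 0.24 + 0.1659 + 0.2016 + 0.2464 = 1.1014
KR-20 = (k/(k-1)) * (1 - Sum(p_i*q_i) / Var_total)
= (5/4) * (1 - 1.1014/2.43)
= 1.25 * 0.5467
KR-20 = 0.6834

0.6834


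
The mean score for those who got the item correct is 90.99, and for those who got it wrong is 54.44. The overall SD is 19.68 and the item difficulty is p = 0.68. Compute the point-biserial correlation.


q = 1 - p = 0.32
rpb = ((M1 - M0) / SD) * sqrt(p * q)
rpb = ((90.99 - 54.44) / 19.68) * sqrt(0.68 * 0.32)
rpb = 0.8663

0.8663


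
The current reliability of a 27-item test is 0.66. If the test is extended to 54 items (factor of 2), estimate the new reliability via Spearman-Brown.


r_new = (n * rxx) / (1 + (n-1) * rxx)
r_new = (2 * 0.66) / (1 + 1 * 0.66)
r_new = 1.32 / 1.66
r_new = 0.7952

0.7952


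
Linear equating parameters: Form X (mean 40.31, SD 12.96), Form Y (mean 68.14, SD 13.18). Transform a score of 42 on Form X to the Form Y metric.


slope = SD_Y / SD_X = 13.18 / 12.96 ~ 1.017
intercept = mean_Y - slope * mean_X = 68.14 - (13.18 / 12.96) * 40.31 ~ 27.1457
Y = slope * X + intercept. To avoid rounding drift from the rounded slope/intercept, evaluate the equivalent form Y = mean_Y + SD_Y * (X - mean_X) / SD_X at full precision:
Y = 68.14 + 13.18 * (42 - 40.31) / 12.96
Y = 68.14 + 13.18 * 1.69 / 12.96
Y = 68.14 + 22.2742 / 12.96
Y = 68.14 + 1.7187
Y = 69.8587

69.8587


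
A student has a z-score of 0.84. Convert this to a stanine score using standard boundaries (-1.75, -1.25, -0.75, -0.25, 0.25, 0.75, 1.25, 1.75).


Stanine boundaries: [-1.75, -1.25, -0.75, -0.25, 0.25, 0.75, 1.25, 1.75]
z = 0.84
Check each boundary:
  z >= -1.75 -> could be stanine 2
  z >= -1.25 -> could be stanine 3
  z >= -0.75 -> could be stanine 4
  z >= -0.25 -> could be stanine 5
  z >= 0.25 -> could be stanine 6
  z >= 0.75 -> could be stanine 7
  z < 1.25
  z < 1.75
Highest qualifying boundary gives stanine = 7

7


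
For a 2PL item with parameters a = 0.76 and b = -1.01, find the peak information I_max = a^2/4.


For 2PL, max info at theta = b = -1.01
I_max = a^2 / 4 = 0.76^2 / 4
= 0.5776 / 4
I_max = 0.1444

0.1444


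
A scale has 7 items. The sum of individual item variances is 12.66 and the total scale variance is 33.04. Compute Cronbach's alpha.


alpha = (k/(k-1)) * (1 - sum(si^2)/s_total^2)
= (7/6) * (1 - 12.66/33.04)
alpha = 0.7196

0.7196


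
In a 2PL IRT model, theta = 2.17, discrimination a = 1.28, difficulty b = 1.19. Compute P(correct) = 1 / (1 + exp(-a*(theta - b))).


a*(theta - b) = 1.28 * (2.17 - 1.19) = 1.2544
exp(-1.2544) = 0.2852
P = 1 / (1 + 0.2852)
P = 0.7781

0.7781


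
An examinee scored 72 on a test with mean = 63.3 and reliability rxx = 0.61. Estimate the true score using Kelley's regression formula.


T_est = rxx * X + (1 - rxx) * mean
T_est = 0.61 * 72 + 0.39 * 63.3
T_est = 43.92 + 24.687
T_est = 68.607

68.607


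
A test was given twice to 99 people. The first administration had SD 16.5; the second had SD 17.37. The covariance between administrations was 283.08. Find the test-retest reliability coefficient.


r = cov(X,Y) / (SD_X * SD_Y)
r = 283.08 / (16.5 * 17.37)
r = 283.08 / 286.605
r = 0.9877

0.9877


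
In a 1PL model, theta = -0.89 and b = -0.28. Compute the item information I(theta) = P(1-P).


P = 1/(1+exp(-(-0.89--0.28))) = 0.3521
I = P*(1-P) = 0.3521 * 0.6479
I = 0.2281

0.2281


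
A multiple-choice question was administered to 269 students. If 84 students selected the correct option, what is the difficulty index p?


Item difficulty p = number correct / total examinees
p = 84 / 269
p = 0.3123

0.3123


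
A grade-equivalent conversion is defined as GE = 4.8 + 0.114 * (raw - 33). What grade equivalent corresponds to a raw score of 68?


raw - median = 68 - 33 = 35
slope * diff = 0.114 * 35 = 3.99
GE = 4.8 + 3.99
GE = 8.79

8.79


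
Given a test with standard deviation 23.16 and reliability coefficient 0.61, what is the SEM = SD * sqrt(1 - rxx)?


SEM = SD * sqrt(1 - rxx)
SEM = 23.16 * sqrt(1 - 0.61)
SEM = 23.16 * sqrt(0.39) = 23.16 * 0.6245
SEM = 14.4634

14.4634


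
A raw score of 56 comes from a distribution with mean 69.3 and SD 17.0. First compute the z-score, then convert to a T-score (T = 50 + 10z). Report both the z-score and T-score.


z = (X - mean) / SD = (56 - 69.3) / 17.0
z = -13.3 / 17.0
z = -0.7824
T-score = T = 50 + 10z
Carry z at full precision (z = -13.3 / 17.0) into the conversion:
T-score = 50 + 10 * (-13.3 / 17.0) = 50 + -133 / 17.0
T-score = 50 + -7.8235
T-score = 42.1765

42.1765


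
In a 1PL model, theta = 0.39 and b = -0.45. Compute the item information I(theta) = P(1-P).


P = 1/(1+exp(-(0.39--0.45))) = 0.6985
I = P*(1-P) = 0.6985 * 0.3015
I = 0.2106

0.2106


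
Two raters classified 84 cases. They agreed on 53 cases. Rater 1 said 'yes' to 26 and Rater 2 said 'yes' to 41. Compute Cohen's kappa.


P_o = 53/84 = 0.630952
P_e = (26*41 + 58*43) / 7056 = 0.504535
kappa = (P_o - P_e) / (1 - P_e)
kappa = (0.630952 - 0.504535) / (1 - 0.504535)
kappa = 0.2551

0.2551


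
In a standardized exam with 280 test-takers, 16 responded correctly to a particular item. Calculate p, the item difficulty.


Item difficulty p = number correct / total examinees
p = 16 / 280
p = 0.0571

0.0571


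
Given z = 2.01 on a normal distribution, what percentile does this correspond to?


CDF(z) = 0.5 * (1 + erf(z/sqrt(2)))
erf(1.4213) = 0.9556
CDF = 0.9778
Percentile rank = 0.9778 * 100 = 97.78

97.78


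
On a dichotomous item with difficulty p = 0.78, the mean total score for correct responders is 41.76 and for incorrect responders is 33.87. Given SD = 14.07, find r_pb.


q = 1 - p = 0.22
rpb = ((M1 - M0) / SD) * sqrt(p * q)
rpb = ((41.76 - 33.87) / 14.07) * sqrt(0.78 * 0.22)
rpb = 0.2323

0.2323


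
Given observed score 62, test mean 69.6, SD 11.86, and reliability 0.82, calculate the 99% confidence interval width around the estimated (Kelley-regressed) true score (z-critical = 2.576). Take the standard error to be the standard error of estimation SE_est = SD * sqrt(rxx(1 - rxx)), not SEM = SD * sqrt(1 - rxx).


True score estimate = 0.82*62 + 0.18*69.6 = 63.368
SE_est = SD * sqrt(rxx * (1 - rxx)) = 11.86 * sqrt(0.82 * 0.18) = 11.86 * sqrt(0.1476) = 4.556463
CI = T_est +/- z * SE_est, so width = 2 * z * SE_est = 2 * 2.576 * 4.556463
Width = 23.4749

23.4749


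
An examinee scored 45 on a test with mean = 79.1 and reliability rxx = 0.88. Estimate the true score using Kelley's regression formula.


T_est = rxx * X + (1 - rxx) * mean
T_est = 0.88 * 45 + 0.12 * 79.1
T_est = 39.6 + 9.492
T_est = 49.092

49.092


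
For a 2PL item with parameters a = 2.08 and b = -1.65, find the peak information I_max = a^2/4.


For 2PL, max info at theta = b = -1.65
I_max = a^2 / 4 = 2.08^2 / 4
= 4.3264 / 4
I_max = 1.0816

1.0816


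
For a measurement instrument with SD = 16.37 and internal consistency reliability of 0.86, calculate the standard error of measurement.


SEM = SD * sqrt(1 - rxx)
SEM = 16.37 * sqrt(1 - 0.86)
SEM = 16.37 * sqrt(0.14) = 16.37 * 0.374166
SEM = 6.1251

6.1251


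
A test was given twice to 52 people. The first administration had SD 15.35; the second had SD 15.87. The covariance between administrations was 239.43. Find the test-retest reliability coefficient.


r = cov(X,Y) / (SD_X * SD_Y)
r = 239.43 / (15.35 * 15.87)
r = 239.43 / 243.6045
r = 0.9829

0.9829


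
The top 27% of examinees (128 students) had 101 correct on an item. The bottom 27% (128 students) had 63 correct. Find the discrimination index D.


p_upper = 101/128 = 0.7891
p_lower = 63/128 = 0.4922
D = 0.7891 - 0.4922 = 0.2969

0.2969


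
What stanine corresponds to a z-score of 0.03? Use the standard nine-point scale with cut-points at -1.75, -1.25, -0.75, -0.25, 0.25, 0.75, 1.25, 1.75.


Stanine boundaries: [-1.75, -1.25, -0.75, -0.25, 0.25, 0.75, 1.25, 1.75]
z = 0.03
Check each boundary:
  z >= -1.75 -> could be stanine 2
  z >= -1.25 -> could be stanine 3
  z >= -0.75 -> could be stanine 4
  z >= -0.25 -> could be stanine 5
  z < 0.25
  z < 0.75
  z < 1.25
  z < 1.75
Highest qualifying boundary gives stanine = 5

5


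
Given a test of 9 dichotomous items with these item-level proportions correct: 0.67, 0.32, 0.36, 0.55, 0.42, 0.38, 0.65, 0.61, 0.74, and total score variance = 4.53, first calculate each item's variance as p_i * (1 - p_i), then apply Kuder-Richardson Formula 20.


For each item, compute p_i * q_i:
  Item 1: 0.67 * 0.33 = 0.2211
  Item 2: 0.32 * 0.68 = 0.2176
  Item 3: 0.36 * 0.64 = 0.2304
  Item 4: 0.55 * 0.45 = 0.2475
  Item 5: 0.42 * 0.58 = 0.2436
  Item 6: 0.38 * 0.62 = 0.2356
  Item 7: 0.65 * 0.35 = 0.2275
  Item 8: 0.61 * 0.39 = 0.2379
  Item 9: 0.74 * 0.26 = 0.1924
Sum(p_i * q_i) = 0.2211 + 0.2176 + 0.2304 + 0.2475 + 0.2436 + 0.2356 + 0.2275 + 0.2379 + 0.1924 = 2.0536
KR-20 = (k/(k-1)) * (1 - Sum(p_i*q_i) / Var_total)
= (9/8) * (1 - 2.0536/4.53)
= 1.125 * 0.5467
KR-20 = 0.615

0.615


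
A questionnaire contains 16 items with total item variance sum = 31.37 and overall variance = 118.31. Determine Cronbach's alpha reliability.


alpha = (k/(k-1)) * (1 - sum(si^2)/s_total^2)
= (16/15) * (1 - 31.37/118.31)
alpha = 0.7838

0.7838


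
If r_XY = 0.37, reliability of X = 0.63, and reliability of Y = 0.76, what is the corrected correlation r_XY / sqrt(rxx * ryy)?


r_corrected = rxy / sqrt(rxx * ryy)
= 0.37 / sqrt(0.63 * 0.76)
= 0.37 / sqrt(0.4788)
= 0.37 / 0.691954
r_corrected = 0.5347

0.5347


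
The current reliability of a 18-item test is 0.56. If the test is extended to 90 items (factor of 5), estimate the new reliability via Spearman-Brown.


r_new = (n * rxx) / (1 + (n-1) * rxx)
r_new = (5 * 0.56) / (1 + 4 * 0.56)
r_new = 2.8 / 3.24
r_new = 0.8642

0.8642


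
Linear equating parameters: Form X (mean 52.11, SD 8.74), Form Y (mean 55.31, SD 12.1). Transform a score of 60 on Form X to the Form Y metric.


slope = SD_Y / SD_X = 12.1 / 8.74 ~ 1.3844
intercept = mean_Y - slope * mean_X = 55.31 - (12.1 / 8.74) * 52.11 ~ -16.8331
Y = slope * X + intercept. To avoid rounding drift from the rounded slope/intercept, evaluate the equivalent form Y = mean_Y + SD_Y * (X - mean_X) / SD_X at full precision:
Y = 55.31 + 12.1 * (60 - 52.11) / 8.74
Y = 55.31 + 12.1 * 7.89 / 8.74
Y = 55.31 + 95.469 / 8.74
Y = 55.31 + 10.9232
Y = 66.2332

66.2332


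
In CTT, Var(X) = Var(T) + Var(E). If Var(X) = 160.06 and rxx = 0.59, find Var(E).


var_true = rxx * var_obs = 0.59 * 160.06 = 94.4354
var_error = var_obs - var_true
var_error = 160.06 - 94.4354
var_error = 65.6246

65.6246


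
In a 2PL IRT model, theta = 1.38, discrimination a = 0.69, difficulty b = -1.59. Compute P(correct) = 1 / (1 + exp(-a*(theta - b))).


a*(theta - b) = 0.69 * (1.38 - -1.59) = 2.0493
exp(-2.0493) = 0.1288
P = 1 / (1 + 0.1288)
P = 0.8859

0.8859


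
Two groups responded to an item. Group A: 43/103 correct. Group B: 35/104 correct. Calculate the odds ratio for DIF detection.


Odds_A = 43/60 = 0.7167
Odds_B = 35/69 = 0.5072
OR = Odds_A / Odds_B = 0.7167 / 0.5072
Exactly, OR = (43 * 69) / (60 * 35) = 2967 / 2100
OR = 1.4129

1.4129


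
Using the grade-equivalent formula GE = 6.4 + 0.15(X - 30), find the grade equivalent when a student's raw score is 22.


raw - median = 22 - 30 = -8
slope * diff = 0.15 * -8 = -1.2
GE = 6.4 + -1.2
GE = 5.2

5.2


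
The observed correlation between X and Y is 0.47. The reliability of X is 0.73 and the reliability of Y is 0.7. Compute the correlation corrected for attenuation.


r_corrected = rxy / sqrt(rxx * ryy)
= 0.47 / sqrt(0.73 * 0.7)
= 0.47 / sqrt(0.511)
= 0.47 / 0.714843
r_corrected = 0.6575

0.6575


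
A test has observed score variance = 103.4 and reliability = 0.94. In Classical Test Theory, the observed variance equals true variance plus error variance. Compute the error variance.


var_true = rxx * var_obs = 0.94 * 103.4 = 97.196
var_error = var_obs - var_true
var_error = 103.4 - 97.196
var_error = 6.204

6.204


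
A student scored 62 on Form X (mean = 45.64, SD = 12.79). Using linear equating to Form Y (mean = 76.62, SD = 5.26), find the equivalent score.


slope = SD_Y / SD_X = 5.26 / 12.79 ~ 0.4113
intercept = mean_Y - slope * mean_X = 76.62 - (5.26 / 12.79) * 45.64 ~ 57.8501
Y = slope * X + intercept. To avoid rounding drift from the rounded slope/intercept, evaluate the equivalent form Y = mean_Y + SD_Y * (X - mean_X) / SD_X at full precision:
Y = 76.62 + 5.26 * (62 - 45.64) / 12.79
Y = 76.62 + 5.26 * 16.36 / 12.79
Y = 76.62 + 86.0536 / 12.79
Y = 76.62 + 6.7282
Y = 83.3482

83.3482


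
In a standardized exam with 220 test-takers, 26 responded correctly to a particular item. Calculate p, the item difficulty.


Item difficulty p = number correct / total examinees
p = 26 / 220
p = 0.1182

0.1182


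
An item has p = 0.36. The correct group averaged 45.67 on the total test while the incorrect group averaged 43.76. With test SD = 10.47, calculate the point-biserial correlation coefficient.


q = 1 - p = 0.64
rpb = ((M1 - M0) / SD) * sqrt(p * q)
rpb = ((45.67 - 43.76) / 10.47) * sqrt(0.36 * 0.64)
rpb = 0.0876

0.0876


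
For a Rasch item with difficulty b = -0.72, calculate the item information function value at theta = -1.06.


P = 1/(1+exp(-(-1.06--0.72))) = 0.4158
I = P*(1-P) = 0.4158 * 0.5842
I = 0.2429

0.2429


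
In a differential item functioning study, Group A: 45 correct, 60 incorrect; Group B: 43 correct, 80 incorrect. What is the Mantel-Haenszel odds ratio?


Odds_A = 45/60 = 0.75
Odds_B = 43/80 = 0.5375
OR = Odds_A / Odds_B = 0.75 / 0.5375
Exactly, OR = (45 * 80) / (60 * 43) = 3600 / 2580
OR = 1.3953

1.3953


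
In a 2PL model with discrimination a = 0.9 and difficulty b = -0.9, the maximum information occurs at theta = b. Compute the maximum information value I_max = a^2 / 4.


For 2PL, max info at theta = b = -0.9
I_max = a^2 / 4 = 0.9^2 / 4
= 0.81 / 4
I_max = 0.2025

0.2025


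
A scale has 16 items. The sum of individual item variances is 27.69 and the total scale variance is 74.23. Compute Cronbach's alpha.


alpha = (k/(k-1)) * (1 - sum(si^2)/s_total^2)
= (16/15) * (1 - 27.69/74.23)
alpha = 0.6688

0.6688


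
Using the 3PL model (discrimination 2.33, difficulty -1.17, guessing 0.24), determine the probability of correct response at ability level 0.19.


logit = 2.33*(0.19 - -1.17) = 3.1688
P* = 1/(1 + exp(-3.1688)) = 0.9596
P = 0.24 + (1 - 0.24) * 0.9596
P = 0.9693

0.9693


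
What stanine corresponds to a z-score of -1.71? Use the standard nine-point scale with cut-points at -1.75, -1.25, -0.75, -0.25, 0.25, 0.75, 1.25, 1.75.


Stanine boundaries: [-1.75, -1.25, -0.75, -0.25, 0.25, 0.75, 1.25, 1.75]
z = -1.71
Check each boundary:
  z >= -1.75 -> could be stanine 2
  z < -1.25
  z < -0.75
  z < -0.25
  z < 0.25
  z < 0.75
  z < 1.25
  z < 1.75
Highest qualifying boundary gives stanine = 2

2


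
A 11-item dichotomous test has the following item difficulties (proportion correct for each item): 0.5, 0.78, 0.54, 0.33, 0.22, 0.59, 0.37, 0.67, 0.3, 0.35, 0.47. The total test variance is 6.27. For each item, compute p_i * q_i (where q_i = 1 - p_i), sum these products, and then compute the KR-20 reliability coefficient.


For each item, compute p_i * q_i:
  Item 1: 0.5 * 0.5 = 0.25
  Item 2: 0.78 * 0.22 = 0.1716
  Item 3: 0.54 * 0.46 = 0.2484
  Item 4: 0.33 * 0.67 = 0.2211
  Item 5: 0.22 * 0.78 = 0.1716
  Item 6: 0.59 * 0.41 = 0.2419
  Item 7: 0.37 * 0.63 = 0.2331
  Item 8: 0.67 * 0.33 = 0.2211
  Item 9: 0.3 * 0.7 = 0.21
  Item 10: 0.35 * 0.65 = 0.2275
  Item 11: 0.47 * 0.53 = 0.2491
Sum(p_i * q_i) = 0.25 + 0.1716 + 0.2484 + 0.2211 + 0.1716 + 0.2419 + 0.2331 + 0.2211 + 0.21 + 0.2275 + 0.2491 = 2.4454
KR-20 = (k/(k-1)) * (1 - Sum(p_i*q_i) / Var_total)
= (11/10) * (1 - 2.4454/6.27)
= 1.1 * 0.61
KR-20 = 0.671

0.671


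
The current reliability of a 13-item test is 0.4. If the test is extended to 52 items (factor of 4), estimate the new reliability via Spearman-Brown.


r_new = (n * rxx) / (1 + (n-1) * rxx)
r_new = (4 * 0.4) / (1 + 3 * 0.4)
r_new = 1.6 / 2.2
r_new = 0.7273

0.7273


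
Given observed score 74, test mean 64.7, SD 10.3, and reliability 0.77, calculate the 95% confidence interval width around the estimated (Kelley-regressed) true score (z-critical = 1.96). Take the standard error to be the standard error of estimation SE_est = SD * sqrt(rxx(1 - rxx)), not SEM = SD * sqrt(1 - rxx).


True score estimate = 0.77*74 + 0.23*64.7 = 71.861
SE_est = SD * sqrt(rxx * (1 - rxx)) = 10.3 * sqrt(0.77 * 0.23) = 10.3 * sqrt(0.1771) = 4.334575
CI = T_est +/- z * SE_est, so width = 2 * z * SE_est = 2 * 1.96 * 4.334575
Width = 16.9915

16.9915


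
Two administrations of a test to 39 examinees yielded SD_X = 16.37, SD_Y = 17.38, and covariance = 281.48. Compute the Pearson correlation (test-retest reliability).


r = cov(X,Y) / (SD_X * SD_Y)
r = 281.48 / (16.37 * 17.38)
r = 281.48 / 284.5106
r = 0.9893

0.9893


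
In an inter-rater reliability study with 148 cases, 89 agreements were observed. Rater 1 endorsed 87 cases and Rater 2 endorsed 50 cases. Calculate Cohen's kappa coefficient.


P_o = 89/148 = 0.601351
P_e = (87*50 + 61*98) / 21904 = 0.471512
kappa = (P_o - P_e) / (1 - P_e)
kappa = (0.601351 - 0.471512) / (1 - 0.471512)
kappa = 0.2457

0.2457


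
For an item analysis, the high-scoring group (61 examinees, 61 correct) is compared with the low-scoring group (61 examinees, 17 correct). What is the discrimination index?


p_upper = 61/61 = 1.0
p_lower = 17/61 = 0.2787
D = 1.0 - 0.2787 = 0.7213

0.7213


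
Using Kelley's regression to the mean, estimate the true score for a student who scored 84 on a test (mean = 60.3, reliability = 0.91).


T_est = rxx * X + (1 - rxx) * mean
T_est = 0.91 * 84 + 0.09 * 60.3
T_est = 76.44 + 5.427
T_est = 81.867

81.867


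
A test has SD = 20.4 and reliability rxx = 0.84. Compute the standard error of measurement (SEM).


SEM = SD * sqrt(1 - rxx)
SEM = 20.4 * sqrt(1 - 0.84)
SEM = 20.4 * sqrt(0.16) = 20.4 * 0.4
SEM = 8.16

8.16


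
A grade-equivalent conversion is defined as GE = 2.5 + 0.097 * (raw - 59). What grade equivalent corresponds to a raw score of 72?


raw - median = 72 - 59 = 13
slope * diff = 0.097 * 13 = 1.261
GE = 2.5 + 1.261
GE = 3.761

3.761


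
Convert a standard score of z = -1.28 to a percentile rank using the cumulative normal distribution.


CDF(z) = 0.5 * (1 + erf(z/sqrt(2)))
erf(-0.9051) = -0.7995
CDF = 0.1003
Percentile rank = 0.1003 * 100 = 10.03

10.03


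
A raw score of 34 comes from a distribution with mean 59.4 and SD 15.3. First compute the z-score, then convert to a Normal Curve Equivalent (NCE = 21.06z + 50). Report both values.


z = (X - mean) / SD = (34 - 59.4) / 15.3
z = -25.4 / 15.3
z = -1.6601
NCE = NCE = 21.06z + 50
Carry z at full precision (z = -25.4 / 15.3) into the conversion:
NCE = 21.06 * (-25.4 / 15.3) + 50 = -534.924 / 15.3 + 50
NCE = -34.9624 + 50
NCE = 15.0376

15.0376


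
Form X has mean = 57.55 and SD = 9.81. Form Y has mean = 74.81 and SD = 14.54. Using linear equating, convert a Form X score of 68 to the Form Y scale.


slope = SD_Y / SD_X = 14.54 / 9.81 ~ 1.4822
intercept = mean_Y - slope * mean_X = 74.81 - (14.54 / 9.81) * 57.55 ~ -10.4884
Y = slope * X + intercept. To avoid rounding drift from the rounded slope/intercept, evaluate the equivalent form Y = mean_Y + SD_Y * (X - mean_X) / SD_X at full precision:
Y = 74.81 + 14.54 * (68 - 57.55) / 9.81
Y = 74.81 + 14.54 * 10.45 / 9.81
Y = 74.81 + 151.943 / 9.81
Y = 74.81 + 15.4886
Y = 90.2986

90.2986


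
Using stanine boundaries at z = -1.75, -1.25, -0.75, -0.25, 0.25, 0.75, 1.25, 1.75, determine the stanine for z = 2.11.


Stanine boundaries: [-1.75, -1.25, -0.75, -0.25, 0.25, 0.75, 1.25, 1.75]
z = 2.11
Check each boundary:
  z >= -1.75 -> could be stanine 2
  z >= -1.25 -> could be stanine 3
  z >= -0.75 -> could be stanine 4
  z >= -0.25 -> could be stanine 5
  z >= 0.25 -> could be stanine 6
  z >= 0.75 -> could be stanine 7
  z >= 1.25 -> could be stanine 8
  z >= 1.75 -> could be stanine 9
Highest qualifying boundary gives stanine = 9

9


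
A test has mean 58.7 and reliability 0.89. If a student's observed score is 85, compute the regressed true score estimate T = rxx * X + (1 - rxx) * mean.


T_est = rxx * X + (1 - rxx) * mean
T_est = 0.89 * 85 + 0.11 * 58.7
T_est = 75.65 + 6.457
T_est = 82.107

82.107


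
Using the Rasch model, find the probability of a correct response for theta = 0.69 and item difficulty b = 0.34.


theta - b = 0.69 - 0.34 = 0.35
exp(-(theta - b)) = exp(-0.35) = 0.7047
P = 1 / (1 + 0.7047)
P = 0.5866

0.5866


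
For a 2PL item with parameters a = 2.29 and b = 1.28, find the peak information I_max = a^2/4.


For 2PL, max info at theta = b = 1.28
I_max = a^2 / 4 = 2.29^2 / 4
= 5.2441 / 4
I_max = 1.311

1.311


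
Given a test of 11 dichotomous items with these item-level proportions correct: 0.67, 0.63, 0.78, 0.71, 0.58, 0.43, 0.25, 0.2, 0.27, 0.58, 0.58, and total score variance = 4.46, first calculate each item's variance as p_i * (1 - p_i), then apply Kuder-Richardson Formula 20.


For each item, compute p_i * q_i:
  Item 1: 0.67 * 0.33 = 0.2211
  Item 2: 0.63 * 0.37 = 0.2331
  Item 3: 0.78 * 0.22 = 0.1716
  Item 4: 0.71 * 0.29 = 0.2059
  Item 5: 0.58 * 0.42 = 0.2436
  Item 6: 0.43 * 0.57 = 0.2451
  Item 7: 0.25 * 0.75 = 0.1875
  Item 8: 0.2 * 0.8 = 0.16
  Item 9: 0.27 * 0.73 = 0.1971
  Item 10: 0.58 * 0.42 = 0.2436
  Item 11: 0.58 * 0.42 = 0.2436
Sum(p_i * q_i) = 0.2211 + 0.2331 + 0.1716 + 0.2059 + 0.2436 + 0.2451 + 0.1875 + 0.16 + 0.1971 + 0.2436 + 0.2436 = 2.3522
KR-20 = (k/(k-1)) * (1 - Sum(p_i*q_i) / Var_total)
= (11/10) * (1 - 2.3522/4.46)
= 1.1 * 0.4726
KR-20 = 0.5199

0.5199


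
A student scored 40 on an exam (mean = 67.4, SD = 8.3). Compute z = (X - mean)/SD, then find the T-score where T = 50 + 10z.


z = (X - mean) / SD = (40 - 67.4) / 8.3
z = -27.4 / 8.3
z = -3.3012
T-score = T = 50 + 10z
Carry z at full precision (z = -27.4 / 8.3) into the conversion:
T-score = 50 + 10 * (-27.4 / 8.3) = 50 + -274 / 8.3
T-score = 50 + -33.012
T-score = 16.988

16.988


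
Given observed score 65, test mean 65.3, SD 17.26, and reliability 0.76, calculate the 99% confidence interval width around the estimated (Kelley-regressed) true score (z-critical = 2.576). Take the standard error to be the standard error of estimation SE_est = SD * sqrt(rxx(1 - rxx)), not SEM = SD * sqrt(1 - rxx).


True score estimate = 0.76*65 + 0.24*65.3 = 65.072
SE_est = SD * sqrt(rxx * (1 - rxx)) = 17.26 * sqrt(0.76 * 0.24) = 17.26 * sqrt(0.1824) = 7.371455
CI = T_est +/- z * SE_est, so width = 2 * z * SE_est = 2 * 2.576 * 7.371455
Width = 37.9777

37.9777


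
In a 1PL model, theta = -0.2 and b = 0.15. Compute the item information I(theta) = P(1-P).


P = 1/(1+exp(-(-0.2-0.15))) = 0.4134
I = P*(1-P) = 0.4134 * 0.5866
I = 0.2425

0.2425


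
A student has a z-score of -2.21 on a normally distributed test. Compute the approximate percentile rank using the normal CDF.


CDF(z) = 0.5 * (1 + erf(z/sqrt(2)))
erf(-1.5627) = -0.9729
CDF = 0.0136
Percentile rank = 0.0136 * 100 = 1.36

1.36


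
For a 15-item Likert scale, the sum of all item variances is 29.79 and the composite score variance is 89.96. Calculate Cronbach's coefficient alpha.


alpha = (k/(k-1)) * (1 - sum(si^2)/s_total^2)
= (15/14) * (1 - 29.79/89.96)
alpha = 0.7166

0.7166


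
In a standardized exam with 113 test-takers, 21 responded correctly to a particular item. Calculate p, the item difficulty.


Item difficulty p = number correct / total examinees
p = 21 / 113
p = 0.1858

0.1858


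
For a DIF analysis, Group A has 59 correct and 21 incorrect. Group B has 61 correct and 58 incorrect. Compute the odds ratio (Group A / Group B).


Odds_A = 59/21 = 2.8095
Odds_B = 61/58 = 1.0517
OR = Odds_A / Odds_B = 2.8095 / 1.0517
Exactly, OR = (59 * 58) / (21 * 61) = 3422 / 1281
OR = 2.6714

2.6714


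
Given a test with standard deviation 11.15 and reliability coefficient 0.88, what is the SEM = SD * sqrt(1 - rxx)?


SEM = SD * sqrt(1 - rxx)
SEM = 11.15 * sqrt(1 - 0.88)
SEM = 11.15 * sqrt(0.12) = 11.15 * 0.34641
SEM = 3.8625

3.8625


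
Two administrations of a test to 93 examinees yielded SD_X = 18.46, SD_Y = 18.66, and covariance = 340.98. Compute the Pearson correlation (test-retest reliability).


r = cov(X,Y) / (SD_X * SD_Y)
r = 340.98 / (18.46 * 18.66)
r = 340.98 / 344.4636
r = 0.9899

0.9899


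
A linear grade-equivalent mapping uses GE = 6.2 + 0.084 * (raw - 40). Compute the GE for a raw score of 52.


raw - median = 52 - 40 = 12
slope * diff = 0.084 * 12 = 1.008
GE = 6.2 + 1.008
GE = 7.208

7.208


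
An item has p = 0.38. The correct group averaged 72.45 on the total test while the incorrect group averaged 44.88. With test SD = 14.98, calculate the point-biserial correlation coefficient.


q = 1 - p = 0.62
rpb = ((M1 - M0) / SD) * sqrt(p * q)
rpb = ((72.45 - 44.88) / 14.98) * sqrt(0.38 * 0.62)
rpb = 0.8933

0.8933


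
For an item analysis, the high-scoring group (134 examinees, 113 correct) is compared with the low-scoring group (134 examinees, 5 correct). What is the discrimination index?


p_upper = 113/134 = 0.8433
p_lower = 5/134 = 0.0373
D = 0.8433 - 0.0373 = 0.806

0.806


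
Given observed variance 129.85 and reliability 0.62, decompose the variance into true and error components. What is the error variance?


var_true = rxx * var_obs = 0.62 * 129.85 = 80.507
var_error = var_obs - var_true
var_error = 129.85 - 80.507
var_error = 49.343

49.343


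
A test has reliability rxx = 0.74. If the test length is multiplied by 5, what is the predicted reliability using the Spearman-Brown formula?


r_new = (n * rxx) / (1 + (n-1) * rxx)
r_new = (5 * 0.74) / (1 + 4 * 0.74)
r_new = 3.7 / 3.96
r_new = 0.9343

0.9343


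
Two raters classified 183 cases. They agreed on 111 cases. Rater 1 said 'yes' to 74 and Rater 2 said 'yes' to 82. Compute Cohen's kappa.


P_o = 111/183 = 0.606557
P_e = (74*82 + 109*101) / 33489 = 0.509929
kappa = (P_o - P_e) / (1 - P_e)
kappa = (0.606557 - 0.509929) / (1 - 0.509929)
kappa = 0.1972

0.1972


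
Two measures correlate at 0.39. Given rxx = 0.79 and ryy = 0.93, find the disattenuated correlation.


r_corrected = rxy / sqrt(rxx * ryy)
= 0.39 / sqrt(0.79 * 0.93)
= 0.39 / sqrt(0.7347)
= 0.39 / 0.857146
r_corrected = 0.455

0.455


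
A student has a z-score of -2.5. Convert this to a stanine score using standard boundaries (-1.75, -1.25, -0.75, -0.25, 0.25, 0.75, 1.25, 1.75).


Stanine boundaries: [-1.75, -1.25, -0.75, -0.25, 0.25, 0.75, 1.25, 1.75]
z = -2.5
Check each boundary:
  z < -1.75
  z < -1.25
  z < -0.75
  z < -0.25
  z < 0.25
  z < 0.75
  z < 1.25
  z < 1.75
Highest qualifying boundary gives stanine = 1

1


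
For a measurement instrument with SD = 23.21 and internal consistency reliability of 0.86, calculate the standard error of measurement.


SEM = SD * sqrt(1 - rxx)
SEM = 23.21 * sqrt(1 - 0.86)
SEM = 23.21 * sqrt(0.14) = 23.21 * 0.374166
SEM = 8.6844

8.6844


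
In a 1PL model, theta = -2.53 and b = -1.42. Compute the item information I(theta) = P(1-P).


P = 1/(1+exp(-(-2.53--1.42))) = 0.2479
I = P*(1-P) = 0.2479 * 0.7521
I = 0.1864

0.1864


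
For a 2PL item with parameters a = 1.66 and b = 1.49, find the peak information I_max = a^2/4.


For 2PL, max info at theta = b = 1.49
I_max = a^2 / 4 = 1.66^2 / 4
= 2.7556 / 4
I_max = 0.6889

0.6889


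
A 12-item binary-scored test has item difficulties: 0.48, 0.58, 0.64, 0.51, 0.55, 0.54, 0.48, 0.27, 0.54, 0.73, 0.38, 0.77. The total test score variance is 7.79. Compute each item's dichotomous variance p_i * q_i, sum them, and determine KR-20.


For each item, compute p_i * q_i:
  Item 1: 0.48 * 0.52 = 0.2496
  Item 2: 0.58 * 0.42 = 0.2436
  Item 3: 0.64 * 0.36 = 0.2304
  Item 4: 0.51 * 0.49 = 0.2499
  Item 5: 0.55 * 0.45 = 0.2475
  Item 6: 0.54 * 0.46 = 0.2484
  Item 7: 0.48 * 0.52 = 0.2496
  Item 8: 0.27 * 0.73 = 0.1971
  Item 9: 0.54 * 0.46 = 0.2484
  Item 10: 0.73 * 0.27 = 0.1971
  Item 11: 0.38 * 0.62 = 0.2356
  Item 12: 0.77 * 0.23 = 0.1771
Sum(p_i * q_i) = 0.2496 + 0.2436 + 0.2304 + 0.2499 + 0.2475 + 0.2484 + 0.2496 + 0.1971 + 0.2484 + 0.1971 + 0.2356 + 0.1771 = 2.7743
KR-20 = (k/(k-1)) * (1 - Sum(p_i*q_i) / Var_total)
= (12/11) * (1 - 2.7743/7.79)
= 1.0909 * 0.6439
KR-20 = 0.7024

0.7024


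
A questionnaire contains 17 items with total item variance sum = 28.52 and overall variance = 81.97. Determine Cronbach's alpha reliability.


alpha = (k/(k-1)) * (1 - sum(si^2)/s_total^2)
= (17/16) * (1 - 28.52/81.97)
alpha = 0.6928

0.6928


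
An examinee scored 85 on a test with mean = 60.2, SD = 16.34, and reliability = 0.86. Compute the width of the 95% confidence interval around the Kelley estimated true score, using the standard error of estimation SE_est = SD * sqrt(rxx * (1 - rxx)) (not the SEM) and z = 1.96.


True score estimate = 0.86*85 + 0.14*60.2 = 81.528
SE_est = SD * sqrt(rxx * (1 - rxx)) = 16.34 * sqrt(0.86 * 0.14) = 16.34 * sqrt(0.1204) = 5.669768
CI = T_est +/- z * SE_est, so width = 2 * z * SE_est = 2 * 1.96 * 5.669768
Width = 22.2255

22.2255


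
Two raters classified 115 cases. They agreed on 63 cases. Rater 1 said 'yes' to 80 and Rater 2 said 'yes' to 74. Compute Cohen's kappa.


P_o = 63/115 = 0.547826
P_e = (80*74 + 35*41) / 13225 = 0.556144
kappa = (P_o - P_e) / (1 - P_e)
kappa = (0.547826 - 0.556144) / (1 - 0.556144)
kappa = -0.0187

-0.0187


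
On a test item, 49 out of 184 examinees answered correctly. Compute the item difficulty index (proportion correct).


Item difficulty p = number correct / total examinees
p = 49 / 184
p = 0.2663

0.2663


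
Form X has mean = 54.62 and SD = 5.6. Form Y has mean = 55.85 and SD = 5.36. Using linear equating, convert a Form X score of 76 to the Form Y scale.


slope = SD_Y / SD_X = 5.36 / 5.6 ~ 0.9571
intercept = mean_Y - slope * mean_X = 55.85 - (5.36 / 5.6) * 54.62 ~ 3.5709
Y = slope * X + intercept. To avoid rounding drift from the rounded slope/intercept, evaluate the equivalent form Y = mean_Y + SD_Y * (X - mean_X) / SD_X at full precision:
Y = 55.85 + 5.36 * (76 - 54.62) / 5.6
Y = 55.85 + 5.36 * 21.38 / 5.6
Y = 55.85 + 114.5968 / 5.6
Y = 55.85 + 20.4637
Y = 76.3137

76.3137
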